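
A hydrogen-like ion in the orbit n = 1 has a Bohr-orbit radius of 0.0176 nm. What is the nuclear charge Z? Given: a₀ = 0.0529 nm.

r_n = n²a₀/Z ⇒ Z = n²a₀/r = 1² × 0.0529 / 0.0176 ≈ 3.01
Z = 3

3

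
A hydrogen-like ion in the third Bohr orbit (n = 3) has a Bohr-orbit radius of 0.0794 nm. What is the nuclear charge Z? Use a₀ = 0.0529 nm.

r_n = n²a₀/Z ⇒ Z = n²a₀/r = 3² × 0.0529 / 0.0794 ≈ 6.00
Z = 6

6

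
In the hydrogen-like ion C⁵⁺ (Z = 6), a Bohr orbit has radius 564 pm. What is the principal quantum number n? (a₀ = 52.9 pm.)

8

r_n = n²a₀/Z ⇒ n² = rZ/a₀ = 564 × 6 / 52.9 ≈ 63.97
n = 8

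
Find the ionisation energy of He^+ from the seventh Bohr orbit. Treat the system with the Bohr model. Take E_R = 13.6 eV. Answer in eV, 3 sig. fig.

E_n = −E_R·Z²/n² = −13.6 × 2²/7² eV = -1.11 eV
Ionisation energy = −E_n = 1.11 eV

1.11 eV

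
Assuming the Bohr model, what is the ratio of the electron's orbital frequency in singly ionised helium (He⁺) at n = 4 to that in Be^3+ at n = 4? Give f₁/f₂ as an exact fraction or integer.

f ∝ Z^2 · n^-3
f₁/f₂ = (2/4)^2 · (4/4)^-3 = 1/4

1/4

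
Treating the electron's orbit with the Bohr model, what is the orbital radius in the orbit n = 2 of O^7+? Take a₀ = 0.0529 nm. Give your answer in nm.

r_n = n²a₀/Z = 2² × 0.0529 / 8
    = 4 × 0.0529 / 8 = 0.0265 nm

0.0265 nm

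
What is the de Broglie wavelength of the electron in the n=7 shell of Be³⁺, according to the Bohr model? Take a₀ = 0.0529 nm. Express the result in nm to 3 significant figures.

The Bohr quantisation condition is nλ = 2πr_n.
r_n = n²a₀/Z = 0.648 nm
λ = 2πr_n/n = 2π·0.648/7 = 0.582 nm

0.582 nm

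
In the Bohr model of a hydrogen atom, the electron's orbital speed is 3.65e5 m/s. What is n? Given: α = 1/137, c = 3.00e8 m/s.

6

v_n = Zαc/n ⇒ n = Zαc/v = 1 × 0.00730 × 3.00e8 / 3.65e5 ≈ 6.00
n = 6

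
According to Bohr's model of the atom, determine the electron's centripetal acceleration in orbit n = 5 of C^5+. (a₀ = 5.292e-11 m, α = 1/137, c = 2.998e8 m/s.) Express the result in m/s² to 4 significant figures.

3.127e22 m/s²

r = n²a₀/Z = 2.205e-10 m, v = Zαc/n = 2.626e6 m/s
a = v²/r = (2.626e6)² / 2.205e-10 = 3.127e22 m/s²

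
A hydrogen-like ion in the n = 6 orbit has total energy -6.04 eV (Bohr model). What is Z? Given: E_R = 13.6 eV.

4

E_n = −E_R Z²/n² ⇒ Z² = −E_n n²/E_R = 6.04 × 6² / 13.6 ≈ 15.99
Z = 4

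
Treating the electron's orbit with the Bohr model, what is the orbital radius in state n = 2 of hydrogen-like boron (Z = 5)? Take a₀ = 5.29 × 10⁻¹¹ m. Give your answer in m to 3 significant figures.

4.23 × 10⁻¹¹ m

r_n = n²a₀/Z = 2² × 5.29 × 10⁻¹¹ / 5
    = 4 × 5.29 × 10⁻¹¹ / 5 = 4.23 × 10⁻¹¹ m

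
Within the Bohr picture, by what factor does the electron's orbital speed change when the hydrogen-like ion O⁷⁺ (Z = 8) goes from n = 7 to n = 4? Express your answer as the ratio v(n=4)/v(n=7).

7/4

v ∝ Z^1 · n^-1; with Z fixed, v ∝ n^-1.
v(n=4)/v(n=7) = (4/7)^-1 = 7/4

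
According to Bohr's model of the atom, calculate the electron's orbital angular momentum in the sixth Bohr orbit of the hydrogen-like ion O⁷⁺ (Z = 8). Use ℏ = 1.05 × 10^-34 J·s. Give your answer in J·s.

L_n = nℏ = 6 × 1.05 × 10^-34 = 6.30 × 10^-34 J·s

6.30 × 10^-34 J·s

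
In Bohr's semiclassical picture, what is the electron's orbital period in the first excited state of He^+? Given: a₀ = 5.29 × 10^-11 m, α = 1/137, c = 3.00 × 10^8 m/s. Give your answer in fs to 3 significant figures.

0.304 fs

r = n²a₀/Z = 2²·5.29 × 10^-11/2 = 1.06 × 10^-10 m
v = Zαc/n = 2·0.00730·3.00 × 10^8/2 = 2.19 × 10^6 m/s
T = 2πr/v = 3.04 × 10^-16 s = 0.304 fs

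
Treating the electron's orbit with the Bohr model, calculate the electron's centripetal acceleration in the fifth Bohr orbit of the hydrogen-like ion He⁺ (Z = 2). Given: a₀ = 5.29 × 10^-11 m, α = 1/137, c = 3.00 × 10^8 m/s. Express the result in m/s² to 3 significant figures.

1.16 × 10^21 m/s²

r = n²a₀/Z = 6.61 × 10^-10 m, v = Zαc/n = 8.76 × 10^5 m/s
a = v²/r = (8.76 × 10^5)² / 6.61 × 10^-10 = 1.16 × 10^21 m/s²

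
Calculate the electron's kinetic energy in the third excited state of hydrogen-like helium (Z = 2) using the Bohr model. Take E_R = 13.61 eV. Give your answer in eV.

For a Coulomb orbit the virial theorem gives K = −E_n.
E_n = −E_R·Z²/n², so K = E_R·Z²/n² = 13.61 × 2²/4² = 3.402 eV

3.402 eV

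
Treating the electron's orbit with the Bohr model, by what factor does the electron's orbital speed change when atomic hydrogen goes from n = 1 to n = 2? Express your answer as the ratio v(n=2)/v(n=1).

1/2

v ∝ Z^1 · n^-1; with Z fixed, v ∝ n^-1.
v(n=2)/v(n=1) = (2/1)^-1 = 1/2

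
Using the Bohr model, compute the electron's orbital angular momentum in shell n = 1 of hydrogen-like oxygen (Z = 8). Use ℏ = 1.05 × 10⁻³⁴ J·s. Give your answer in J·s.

1.05 × 10⁻³⁴ J·s

L_n = nℏ = 1 × 1.05 × 10⁻³⁴ = 1.05 × 10⁻³⁴ J·s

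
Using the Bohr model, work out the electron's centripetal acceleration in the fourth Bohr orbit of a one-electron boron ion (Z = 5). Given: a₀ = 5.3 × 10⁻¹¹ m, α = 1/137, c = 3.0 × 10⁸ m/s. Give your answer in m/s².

r = n²a₀/Z = 1.7 × 10⁻¹⁰ m, v = Zαc/n = 2.7 × 10⁶ m/s
a = v²/r = (2.7 × 10⁶)² / 1.7 × 10⁻¹⁰ = 4.4 × 10²² m/s²

4.4 × 10²² m/s²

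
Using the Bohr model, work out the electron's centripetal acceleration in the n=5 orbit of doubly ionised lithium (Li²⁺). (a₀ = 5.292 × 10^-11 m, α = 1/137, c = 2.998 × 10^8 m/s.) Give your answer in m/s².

r = n²a₀/Z = 4.410 × 10^-10 m, v = Zαc/n = 1.313 × 10^6 m/s
a = v²/r = (1.313 × 10^6)² / 4.410 × 10^-10 = 3.909 × 10^21 m/s²

3.909 × 10^21 m/s²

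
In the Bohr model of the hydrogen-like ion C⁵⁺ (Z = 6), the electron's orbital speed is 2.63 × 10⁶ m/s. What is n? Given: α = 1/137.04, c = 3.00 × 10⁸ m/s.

5

v_n = Zαc/n ⇒ n = Zαc/v = 6 × 0.00730 × 3.00 × 10⁸ / 2.63 × 10⁶ ≈ 4.99
n = 5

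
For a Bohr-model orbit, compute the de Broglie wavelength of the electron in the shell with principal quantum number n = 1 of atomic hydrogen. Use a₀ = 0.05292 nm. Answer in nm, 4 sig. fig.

The Bohr quantisation condition is nλ = 2πr_n.
r_n = n²a₀/Z = 0.05292 nm
λ = 2πr_n/n = 2π·0.05292/1 = 0.3325 nm

0.3325 nm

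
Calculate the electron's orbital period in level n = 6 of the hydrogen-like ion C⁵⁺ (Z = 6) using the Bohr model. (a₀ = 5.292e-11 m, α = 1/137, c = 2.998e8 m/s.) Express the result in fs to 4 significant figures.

r = n²a₀/Z = 6²·5.292e-11/6 = 3.175e-10 m
v = Zαc/n = 6·0.007299·2.998e8/6 = 2.188e6 m/s
T = 2πr/v = 9.117e-16 s = 0.9117 fs

0.9117 fs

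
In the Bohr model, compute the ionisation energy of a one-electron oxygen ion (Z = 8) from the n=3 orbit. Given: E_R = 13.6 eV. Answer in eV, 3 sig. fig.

E_n = −E_R·Z²/n² = −13.6 × 8²/3² eV = -96.7 eV
Ionisation energy = −E_n = 96.7 eV

96.7 eV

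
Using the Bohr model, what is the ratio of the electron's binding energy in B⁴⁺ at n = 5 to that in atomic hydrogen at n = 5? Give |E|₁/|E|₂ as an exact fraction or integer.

25

|E| ∝ Z^2 · n^-2
|E|₁/|E|₂ = (5/1)^2 · (5/5)^-2 = 25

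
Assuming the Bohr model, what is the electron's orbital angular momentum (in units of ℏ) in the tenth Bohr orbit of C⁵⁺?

10

L_n = nℏ, so L/ℏ = n = 10.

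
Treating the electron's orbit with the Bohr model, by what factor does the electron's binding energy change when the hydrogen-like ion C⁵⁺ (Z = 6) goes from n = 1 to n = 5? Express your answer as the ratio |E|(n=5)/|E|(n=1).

|E| ∝ Z^2 · n^-2; with Z fixed, |E| ∝ n^-2.
|E|(n=5)/|E|(n=1) = (5/1)^-2 = 1/25

1/25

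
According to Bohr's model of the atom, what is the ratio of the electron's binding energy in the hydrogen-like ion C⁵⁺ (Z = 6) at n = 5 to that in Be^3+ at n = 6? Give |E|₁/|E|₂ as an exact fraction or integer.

|E| ∝ Z^2 · n^-2
|E|₁/|E|₂ = (6/4)^2 · (5/6)^-2 = 81/25

81/25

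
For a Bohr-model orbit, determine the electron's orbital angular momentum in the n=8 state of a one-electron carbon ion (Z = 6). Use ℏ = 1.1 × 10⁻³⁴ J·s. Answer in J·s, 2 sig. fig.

L_n = nℏ = 8 × 1.1 × 10⁻³⁴ = 8.8 × 10⁻³⁴ J·s

8.8 × 10⁻³⁴ J·s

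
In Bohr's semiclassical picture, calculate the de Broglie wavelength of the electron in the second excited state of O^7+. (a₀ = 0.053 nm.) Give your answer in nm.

The Bohr quantisation condition is nλ = 2πr_n.
r_n = n²a₀/Z = 0.060 nm
λ = 2πr_n/n = 2π·0.060/3 = 0.12 nm

0.12 nm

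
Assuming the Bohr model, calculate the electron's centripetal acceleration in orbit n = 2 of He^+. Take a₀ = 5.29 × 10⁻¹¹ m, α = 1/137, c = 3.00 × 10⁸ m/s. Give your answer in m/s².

4.53 × 10²² m/s²

r = n²a₀/Z = 1.06 × 10⁻¹⁰ m, v = Zαc/n = 2.19 × 10⁶ m/s
a = v²/r = (2.19 × 10⁶)² / 1.06 × 10⁻¹⁰ = 4.53 × 10²² m/s²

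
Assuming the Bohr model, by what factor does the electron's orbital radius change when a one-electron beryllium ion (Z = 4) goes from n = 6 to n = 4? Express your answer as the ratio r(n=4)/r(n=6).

r ∝ Z^-1 · n^2; with Z fixed, r ∝ n^2.
r(n=4)/r(n=6) = (4/6)^2 = 4/9

4/9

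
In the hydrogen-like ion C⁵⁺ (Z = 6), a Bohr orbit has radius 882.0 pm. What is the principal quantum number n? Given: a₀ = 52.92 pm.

10

r_n = n²a₀/Z ⇒ n² = rZ/a₀ = 882.0 × 6 / 52.92 ≈ 100.00
n = 10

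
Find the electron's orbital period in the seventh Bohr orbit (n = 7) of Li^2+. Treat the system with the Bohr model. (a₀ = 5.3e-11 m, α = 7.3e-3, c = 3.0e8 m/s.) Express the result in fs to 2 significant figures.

5.8 fs

r = n²a₀/Z = 7²·5.3e-11/3 = 8.7e-10 m
v = Zαc/n = 3·0.0073·3.0e8/7 = 9.4e5 m/s
T = 2πr/v = 5.8e-15 s = 5.8 fs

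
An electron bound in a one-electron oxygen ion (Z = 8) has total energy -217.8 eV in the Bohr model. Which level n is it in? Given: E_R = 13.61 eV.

2

E_n = −E_R Z²/n² ⇒ n² = E_R Z²/(−E_n) = 13.61 × 8² / 217.8 ≈ 4.00
n = 2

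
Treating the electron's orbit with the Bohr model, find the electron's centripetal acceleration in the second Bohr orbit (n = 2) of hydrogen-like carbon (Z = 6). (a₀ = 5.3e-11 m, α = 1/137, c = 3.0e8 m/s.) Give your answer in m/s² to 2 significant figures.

r = n²a₀/Z = 3.5e-11 m, v = Zαc/n = 6.6e6 m/s
a = v²/r = (6.6e6)² / 3.5e-11 = 1.2e24 m/s²

1.2e24 m/s²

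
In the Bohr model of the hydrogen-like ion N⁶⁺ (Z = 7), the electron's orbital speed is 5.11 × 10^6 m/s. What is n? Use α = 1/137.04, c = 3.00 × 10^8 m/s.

3

v_n = Zαc/n ⇒ n = Zαc/v = 7 × 0.00730 × 3.00 × 10^8 / 5.11 × 10^6 ≈ 3.00
n = 3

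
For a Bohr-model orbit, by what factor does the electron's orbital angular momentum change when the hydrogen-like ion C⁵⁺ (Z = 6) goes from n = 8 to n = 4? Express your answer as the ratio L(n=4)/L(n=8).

1/2

L = nℏ depends only on n, so L ∝ n.
L(n=4)/L(n=8) = (4/8)^1 = 1/2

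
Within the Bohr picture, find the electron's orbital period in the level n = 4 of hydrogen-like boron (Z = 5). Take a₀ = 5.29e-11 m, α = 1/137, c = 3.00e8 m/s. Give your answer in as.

389 as

r = n²a₀/Z = 4²·5.29e-11/5 = 1.69e-10 m
v = Zαc/n = 5·0.00730·3.00e8/4 = 2.74e6 m/s
T = 2πr/v = 3.89e-16 s = 389 as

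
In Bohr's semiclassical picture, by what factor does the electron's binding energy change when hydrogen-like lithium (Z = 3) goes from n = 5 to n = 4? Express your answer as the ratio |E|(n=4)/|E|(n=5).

|E| ∝ Z^2 · n^-2; with Z fixed, |E| ∝ n^-2.
|E|(n=4)/|E|(n=5) = (4/5)^-2 = 25/16

25/16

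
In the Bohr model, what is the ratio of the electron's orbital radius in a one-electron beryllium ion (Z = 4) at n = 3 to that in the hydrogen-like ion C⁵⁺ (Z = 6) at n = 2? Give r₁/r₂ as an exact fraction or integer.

r ∝ Z^-1 · n^2
r₁/r₂ = (4/6)^-1 · (3/2)^2 = 27/8

27/8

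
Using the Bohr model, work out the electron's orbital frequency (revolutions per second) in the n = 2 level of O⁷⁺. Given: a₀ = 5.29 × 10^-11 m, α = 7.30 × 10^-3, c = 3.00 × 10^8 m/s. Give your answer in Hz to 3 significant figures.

r = n²a₀/Z = 2.65 × 10^-11 m, v = Zαc/n = 8.76 × 10^6 m/s
f = v/(2πr) = 5.27 × 10^16 Hz

5.27 × 10^16 Hz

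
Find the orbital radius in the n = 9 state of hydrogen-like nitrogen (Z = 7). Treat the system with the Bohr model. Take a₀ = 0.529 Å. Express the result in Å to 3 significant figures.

r_n = n²a₀/Z = 9² × 0.529 / 7
    = 81 × 0.529 / 7 = 6.12 Å

6.12 Å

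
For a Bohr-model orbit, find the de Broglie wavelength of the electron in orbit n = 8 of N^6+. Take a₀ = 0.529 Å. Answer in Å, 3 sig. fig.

3.80 Å

The Bohr quantisation condition is nλ = 2πr_n.
r_n = n²a₀/Z = 4.84 Å
λ = 2πr_n/n = 2π·4.84/8 = 3.80 Å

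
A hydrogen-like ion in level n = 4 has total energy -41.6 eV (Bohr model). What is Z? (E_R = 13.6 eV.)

7

E_n = −E_R Z²/n² ⇒ Z² = −E_n n²/E_R = 41.6 × 4² / 13.6 ≈ 48.94
Z = 7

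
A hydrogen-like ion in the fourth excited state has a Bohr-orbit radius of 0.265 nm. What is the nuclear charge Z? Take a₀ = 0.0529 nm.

r_n = n²a₀/Z ⇒ Z = n²a₀/r = 5² × 0.0529 / 0.265 ≈ 4.99
Z = 5

5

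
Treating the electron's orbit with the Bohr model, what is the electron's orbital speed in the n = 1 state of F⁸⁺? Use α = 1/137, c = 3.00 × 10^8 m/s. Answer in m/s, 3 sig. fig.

v_n = Zαc/n = 9 × 0.00730 × 3.00 × 10^8 / 1
    = 1.97 × 10^7 m/s

1.97 × 10^7 m/s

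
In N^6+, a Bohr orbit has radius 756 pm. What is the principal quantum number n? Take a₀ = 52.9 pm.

r_n = n²a₀/Z ⇒ n² = rZ/a₀ = 756 × 7 / 52.9 ≈ 100.04
n = 10

10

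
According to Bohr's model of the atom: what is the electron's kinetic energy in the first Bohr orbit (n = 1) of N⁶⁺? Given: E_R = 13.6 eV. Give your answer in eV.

For a Coulomb orbit the virial theorem gives K = −E_n.
E_n = −E_R·Z²/n², so K = E_R·Z²/n² = 13.6 × 7²/1² = 666 eV

666 eV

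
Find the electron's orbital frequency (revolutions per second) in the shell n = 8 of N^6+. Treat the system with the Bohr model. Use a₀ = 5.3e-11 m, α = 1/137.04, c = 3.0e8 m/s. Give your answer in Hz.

r = n²a₀/Z = 4.8e-10 m, v = Zαc/n = 1.9e6 m/s
f = v/(2πr) = 6.3e14 Hz

6.3e14 Hz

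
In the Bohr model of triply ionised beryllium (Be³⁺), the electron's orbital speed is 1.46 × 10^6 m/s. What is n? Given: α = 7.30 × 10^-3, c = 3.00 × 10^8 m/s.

v_n = Zαc/n ⇒ n = Zαc/v = 4 × 0.00730 × 3.00 × 10^8 / 1.46 × 10^6 ≈ 6.00
n = 6

6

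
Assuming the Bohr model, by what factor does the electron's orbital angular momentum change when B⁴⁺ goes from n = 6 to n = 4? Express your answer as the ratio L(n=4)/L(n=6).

L = nℏ depends only on n, so L ∝ n.
L(n=4)/L(n=6) = (4/6)^1 = 2/3

2/3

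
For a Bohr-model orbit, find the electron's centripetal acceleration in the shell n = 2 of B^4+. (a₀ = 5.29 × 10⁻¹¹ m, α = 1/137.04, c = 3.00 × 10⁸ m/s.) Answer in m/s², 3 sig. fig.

r = n²a₀/Z = 4.23 × 10⁻¹¹ m, v = Zαc/n = 5.47 × 10⁶ m/s
a = v²/r = (5.47 × 10⁶)² / 4.23 × 10⁻¹¹ = 7.08 × 10²³ m/s²

7.08 × 10²³ m/s²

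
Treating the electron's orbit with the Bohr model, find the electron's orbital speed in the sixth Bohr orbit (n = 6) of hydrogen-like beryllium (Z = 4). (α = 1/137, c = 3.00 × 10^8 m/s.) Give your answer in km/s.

1460 km/s

v_n = Zαc/n = 4 × 0.00730 × 3.00 × 10^8 / 6
    = 1460 km/s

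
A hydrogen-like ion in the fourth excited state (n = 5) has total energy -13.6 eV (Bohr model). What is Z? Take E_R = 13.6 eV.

5

E_n = −E_R Z²/n² ⇒ Z² = −E_n n²/E_R = 13.6 × 5² / 13.6 ≈ 25.00
Z = 5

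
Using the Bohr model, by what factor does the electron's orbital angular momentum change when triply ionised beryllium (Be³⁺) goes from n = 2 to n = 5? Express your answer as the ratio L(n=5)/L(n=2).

5/2

L = nℏ depends only on n, so L ∝ n.
L(n=5)/L(n=2) = (5/2)^1 = 5/2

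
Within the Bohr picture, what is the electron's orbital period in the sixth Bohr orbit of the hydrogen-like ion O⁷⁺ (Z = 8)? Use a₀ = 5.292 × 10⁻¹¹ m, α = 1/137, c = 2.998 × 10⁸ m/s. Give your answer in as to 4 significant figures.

512.8 as

r = n²a₀/Z = 6²·5.292 × 10⁻¹¹/8 = 2.381 × 10⁻¹⁰ m
v = Zαc/n = 8·0.007299·2.998 × 10⁸/6 = 2.918 × 10⁶ m/s
T = 2πr/v = 5.128 × 10⁻¹⁶ s = 512.8 as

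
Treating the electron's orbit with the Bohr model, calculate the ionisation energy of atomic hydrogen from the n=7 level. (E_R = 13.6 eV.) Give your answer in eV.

0.278 eV

E_n = −E_R·Z²/n² = −13.6 × 1²/7² eV = -0.278 eV
Ionisation energy = −E_n = 0.278 eV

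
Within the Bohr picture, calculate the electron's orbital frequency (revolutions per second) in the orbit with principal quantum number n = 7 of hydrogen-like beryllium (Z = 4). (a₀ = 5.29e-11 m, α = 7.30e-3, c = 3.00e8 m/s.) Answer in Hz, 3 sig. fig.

r = n²a₀/Z = 6.48e-10 m, v = Zαc/n = 1.25e6 m/s
f = v/(2πr) = 3.07e14 Hz

3.07e14 Hz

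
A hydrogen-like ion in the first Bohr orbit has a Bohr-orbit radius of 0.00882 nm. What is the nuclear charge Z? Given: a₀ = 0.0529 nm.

6

r_n = n²a₀/Z ⇒ Z = n²a₀/r = 1² × 0.0529 / 0.00882 ≈ 6.00
Z = 6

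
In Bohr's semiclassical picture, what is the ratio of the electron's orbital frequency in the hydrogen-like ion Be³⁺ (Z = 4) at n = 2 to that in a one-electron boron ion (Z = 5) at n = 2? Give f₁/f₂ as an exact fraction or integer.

16/25

f ∝ Z^2 · n^-3
f₁/f₂ = (4/5)^2 · (2/2)^-3 = 16/25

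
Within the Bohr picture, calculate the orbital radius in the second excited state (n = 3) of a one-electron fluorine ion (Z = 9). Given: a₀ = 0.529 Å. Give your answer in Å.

r_n = n²a₀/Z = 3² × 0.529 / 9
    = 9 × 0.529 / 9 = 0.529 Å

0.529 Å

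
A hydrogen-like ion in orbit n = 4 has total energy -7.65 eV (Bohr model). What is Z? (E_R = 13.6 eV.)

E_n = −E_R Z²/n² ⇒ Z² = −E_n n²/E_R = 7.65 × 4² / 13.6 ≈ 9.00
Z = 3

3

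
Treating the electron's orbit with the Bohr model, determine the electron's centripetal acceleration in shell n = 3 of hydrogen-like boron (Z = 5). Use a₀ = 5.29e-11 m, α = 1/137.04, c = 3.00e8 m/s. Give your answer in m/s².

r = n²a₀/Z = 9.52e-11 m, v = Zαc/n = 3.65e6 m/s
a = v²/r = (3.65e6)² / 9.52e-11 = 1.40e23 m/s²

1.40e23 m/s²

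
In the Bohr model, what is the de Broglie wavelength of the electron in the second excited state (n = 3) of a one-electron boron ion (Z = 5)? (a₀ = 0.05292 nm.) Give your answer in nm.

0.1995 nm

The Bohr quantisation condition is nλ = 2πr_n.
r_n = n²a₀/Z = 0.09526 nm
λ = 2πr_n/n = 2π·0.09526/3 = 0.1995 nm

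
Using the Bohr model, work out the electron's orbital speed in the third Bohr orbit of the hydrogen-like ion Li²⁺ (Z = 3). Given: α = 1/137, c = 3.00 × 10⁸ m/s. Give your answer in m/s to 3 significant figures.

v_n = Zαc/n = 3 × 0.00730 × 3.00 × 10⁸ / 3
    = 2.19 × 10⁶ m/s

2.19 × 10⁶ m/s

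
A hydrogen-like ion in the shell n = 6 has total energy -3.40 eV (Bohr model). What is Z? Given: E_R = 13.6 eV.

3

E_n = −E_R Z²/n² ⇒ Z² = −E_n n²/E_R = 3.40 × 6² / 13.6 ≈ 9.00
Z = 3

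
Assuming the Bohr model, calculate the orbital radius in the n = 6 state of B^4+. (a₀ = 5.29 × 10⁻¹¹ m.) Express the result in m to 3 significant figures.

3.81 × 10⁻¹⁰ m

r_n = n²a₀/Z = 6² × 5.29 × 10⁻¹¹ / 5
    = 36 × 5.29 × 10⁻¹¹ / 5 = 3.81 × 10⁻¹⁰ m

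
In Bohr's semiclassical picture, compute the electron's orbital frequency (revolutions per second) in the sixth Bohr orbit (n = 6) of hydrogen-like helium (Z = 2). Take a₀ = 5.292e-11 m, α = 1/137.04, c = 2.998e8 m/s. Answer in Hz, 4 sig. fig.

1.218e14 Hz

r = n²a₀/Z = 9.526e-10 m, v = Zαc/n = 7.292e5 m/s
f = v/(2πr) = 1.218e14 Hz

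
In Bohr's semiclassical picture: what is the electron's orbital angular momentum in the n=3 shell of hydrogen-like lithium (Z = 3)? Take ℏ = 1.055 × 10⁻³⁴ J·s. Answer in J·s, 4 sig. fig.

3.165 × 10⁻³⁴ J·s

L_n = nℏ = 3 × 1.055 × 10⁻³⁴ = 3.165 × 10⁻³⁴ J·s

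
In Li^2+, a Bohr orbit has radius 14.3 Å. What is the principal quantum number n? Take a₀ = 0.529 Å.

r_n = n²a₀/Z ⇒ n² = rZ/a₀ = 14.3 × 3 / 0.529 ≈ 81.10
n = 9

9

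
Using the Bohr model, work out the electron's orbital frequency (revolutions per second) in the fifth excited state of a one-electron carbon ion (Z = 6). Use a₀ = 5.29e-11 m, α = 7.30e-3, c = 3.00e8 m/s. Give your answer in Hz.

r = n²a₀/Z = 3.17e-10 m, v = Zαc/n = 2.19e6 m/s
f = v/(2πr) = 1.10e15 Hz

1.10e15 Hz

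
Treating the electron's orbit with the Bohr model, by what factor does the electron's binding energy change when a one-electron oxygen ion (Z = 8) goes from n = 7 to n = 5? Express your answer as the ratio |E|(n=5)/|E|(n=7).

|E| ∝ Z^2 · n^-2; with Z fixed, |E| ∝ n^-2.
|E|(n=5)/|E|(n=7) = (5/7)^-2 = 49/25

49/25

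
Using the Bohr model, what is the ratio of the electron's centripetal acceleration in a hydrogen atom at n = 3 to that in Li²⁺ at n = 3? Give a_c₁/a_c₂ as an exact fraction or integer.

a_c ∝ Z^3 · n^-4
a_c₁/a_c₂ = (1/3)^3 · (3/3)^-4 = 1/27

1/27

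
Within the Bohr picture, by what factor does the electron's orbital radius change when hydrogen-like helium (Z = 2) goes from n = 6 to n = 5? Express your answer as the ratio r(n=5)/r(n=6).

25/36

r ∝ Z^-1 · n^2; with Z fixed, r ∝ n^2.
r(n=5)/r(n=6) = (5/6)^2 = 25/36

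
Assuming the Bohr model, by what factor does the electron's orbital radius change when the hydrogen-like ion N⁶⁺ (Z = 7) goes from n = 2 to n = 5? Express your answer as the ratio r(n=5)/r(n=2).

25/4

r ∝ Z^-1 · n^2; with Z fixed, r ∝ n^2.
r(n=5)/r(n=2) = (5/2)^2 = 25/4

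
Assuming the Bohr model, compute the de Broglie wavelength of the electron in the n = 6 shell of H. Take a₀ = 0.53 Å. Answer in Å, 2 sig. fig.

The Bohr quantisation condition is nλ = 2πr_n.
r_n = n²a₀/Z = 19 Å
λ = 2πr_n/n = 2π·19/6 = 20 Å

20 Å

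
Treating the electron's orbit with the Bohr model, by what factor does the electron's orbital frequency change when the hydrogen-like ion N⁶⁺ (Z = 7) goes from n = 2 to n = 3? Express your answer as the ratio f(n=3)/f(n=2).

8/27

f ∝ Z^2 · n^-3; with Z fixed, f ∝ n^-3.
f(n=3)/f(n=2) = (3/2)^-3 = 8/27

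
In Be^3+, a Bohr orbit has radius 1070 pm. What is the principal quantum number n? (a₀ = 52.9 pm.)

r_n = n²a₀/Z ⇒ n² = rZ/a₀ = 1070 × 4 / 52.9 ≈ 80.91
n = 9

9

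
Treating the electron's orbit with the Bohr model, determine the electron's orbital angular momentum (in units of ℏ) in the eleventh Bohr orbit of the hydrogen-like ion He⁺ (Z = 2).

L_n = nℏ, so L/ℏ = n = 11.

11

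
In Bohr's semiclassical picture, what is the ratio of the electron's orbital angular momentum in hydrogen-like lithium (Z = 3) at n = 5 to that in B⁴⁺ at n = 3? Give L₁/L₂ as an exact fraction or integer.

5/3

L = nℏ is independent of Z.
L₁/L₂ = n₁/n₂ = 5/3 = 5/3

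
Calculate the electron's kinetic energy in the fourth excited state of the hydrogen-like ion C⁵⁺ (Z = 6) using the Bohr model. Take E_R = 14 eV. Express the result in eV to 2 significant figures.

20 eV

For a Coulomb orbit the virial theorem gives K = −E_n.
E_n = −E_R·Z²/n², so K = E_R·Z²/n² = 14 × 6²/5² = 20 eV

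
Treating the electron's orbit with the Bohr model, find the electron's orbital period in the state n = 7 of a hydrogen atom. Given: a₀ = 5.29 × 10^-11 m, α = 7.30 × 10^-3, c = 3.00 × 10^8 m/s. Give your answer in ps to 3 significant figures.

0.0521 ps

r = n²a₀/Z = 7²·5.29 × 10^-11/1 = 2.59 × 10^-9 m
v = Zαc/n = 1·0.00730·3.00 × 10^8/7 = 3.13 × 10^5 m/s
T = 2πr/v = 5.21 × 10^-14 s = 0.0521 ps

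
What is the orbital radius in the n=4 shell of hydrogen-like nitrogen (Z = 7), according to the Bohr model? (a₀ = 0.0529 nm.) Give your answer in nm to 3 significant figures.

r_n = n²a₀/Z = 4² × 0.0529 / 7
    = 16 × 0.0529 / 7 = 0.121 nm

0.121 nm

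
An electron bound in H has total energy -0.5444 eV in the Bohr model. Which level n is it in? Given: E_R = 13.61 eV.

5

E_n = −E_R Z²/n² ⇒ n² = E_R Z²/(−E_n) = 13.61 × 1² / 0.5444 ≈ 25.00
n = 5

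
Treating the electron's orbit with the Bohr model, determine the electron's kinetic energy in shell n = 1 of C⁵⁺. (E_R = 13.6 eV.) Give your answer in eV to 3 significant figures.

490 eV

For a Coulomb orbit the virial theorem gives K = −E_n.
E_n = −E_R·Z²/n², so K = E_R·Z²/n² = 13.6 × 6²/1² = 490 eV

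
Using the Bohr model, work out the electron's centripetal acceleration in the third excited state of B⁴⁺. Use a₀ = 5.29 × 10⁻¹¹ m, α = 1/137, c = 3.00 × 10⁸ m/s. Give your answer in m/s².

r = n²a₀/Z = 1.69 × 10⁻¹⁰ m, v = Zαc/n = 2.74 × 10⁶ m/s
a = v²/r = (2.74 × 10⁶)² / 1.69 × 10⁻¹⁰ = 4.43 × 10²² m/s²

4.43 × 10²² m/s²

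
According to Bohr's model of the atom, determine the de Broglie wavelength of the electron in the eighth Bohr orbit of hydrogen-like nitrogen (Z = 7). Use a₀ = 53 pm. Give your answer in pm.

The Bohr quantisation condition is nλ = 2πr_n.
r_n = n²a₀/Z = 480 pm
λ = 2πr_n/n = 2π·480/8 = 380 pm

380 pm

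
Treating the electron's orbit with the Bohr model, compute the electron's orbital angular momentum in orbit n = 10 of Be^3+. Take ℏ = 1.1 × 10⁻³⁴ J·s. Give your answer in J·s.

1.1 × 10⁻³³ J·s

L_n = nℏ = 10 × 1.1 × 10⁻³⁴ = 1.1 × 10⁻³³ J·s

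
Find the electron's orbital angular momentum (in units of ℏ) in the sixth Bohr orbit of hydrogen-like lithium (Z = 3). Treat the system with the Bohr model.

L_n = nℏ, so L/ℏ = n = 6.

6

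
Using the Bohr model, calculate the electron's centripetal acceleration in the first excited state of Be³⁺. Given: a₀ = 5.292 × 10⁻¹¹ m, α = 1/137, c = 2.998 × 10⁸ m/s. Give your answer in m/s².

3.620 × 10²³ m/s²

r = n²a₀/Z = 5.292 × 10⁻¹¹ m, v = Zαc/n = 4.377 × 10⁶ m/s
a = v²/r = (4.377 × 10⁶)² / 5.292 × 10⁻¹¹ = 3.620 × 10²³ m/s²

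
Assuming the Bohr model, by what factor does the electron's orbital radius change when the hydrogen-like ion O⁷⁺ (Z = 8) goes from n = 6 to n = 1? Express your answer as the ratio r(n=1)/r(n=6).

r ∝ Z^-1 · n^2; with Z fixed, r ∝ n^2.
r(n=1)/r(n=6) = (1/6)^2 = 1/36

1/36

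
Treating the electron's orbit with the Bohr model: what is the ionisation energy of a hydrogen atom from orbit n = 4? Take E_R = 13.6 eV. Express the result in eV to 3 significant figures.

E_n = −E_R·Z²/n² = −13.6 × 1²/4² eV = -0.850 eV
Ionisation energy = −E_n = 0.850 eV

0.850 eV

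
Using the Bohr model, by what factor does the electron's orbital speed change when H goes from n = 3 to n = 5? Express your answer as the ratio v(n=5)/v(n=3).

v ∝ Z^1 · n^-1; with Z fixed, v ∝ n^-1.
v(n=5)/v(n=3) = (5/3)^-1 = 3/5

3/5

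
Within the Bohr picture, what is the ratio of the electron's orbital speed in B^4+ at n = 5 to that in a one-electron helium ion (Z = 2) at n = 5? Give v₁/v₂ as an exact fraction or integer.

5/2

v ∝ Z^1 · n^-1
v₁/v₂ = (5/2)^1 · (5/5)^-1 = 5/2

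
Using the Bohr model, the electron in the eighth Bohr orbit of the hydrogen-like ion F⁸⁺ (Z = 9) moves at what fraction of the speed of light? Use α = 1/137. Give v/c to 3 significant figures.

v_n = Zαc/n, so v/c = Zα/n = 9 × 0.00730 / 8 = 0.00821

0.00821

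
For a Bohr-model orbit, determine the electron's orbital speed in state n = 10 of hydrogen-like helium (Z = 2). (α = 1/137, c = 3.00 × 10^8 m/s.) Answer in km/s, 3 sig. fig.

438 km/s

v_n = Zαc/n = 2 × 0.00730 × 3.00 × 10^8 / 10
    = 438 km/s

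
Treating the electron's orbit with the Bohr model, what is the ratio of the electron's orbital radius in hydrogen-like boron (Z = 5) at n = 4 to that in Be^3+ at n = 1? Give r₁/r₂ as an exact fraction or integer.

64/5

r ∝ Z^-1 · n^2
r₁/r₂ = (5/4)^-1 · (4/1)^2 = 64/5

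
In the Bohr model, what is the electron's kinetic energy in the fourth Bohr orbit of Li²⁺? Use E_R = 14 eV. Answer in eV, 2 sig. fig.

7.9 eV

For a Coulomb orbit the virial theorem gives K = −E_n.
E_n = −E_R·Z²/n², so K = E_R·Z²/n² = 14 × 3²/4² = 7.9 eV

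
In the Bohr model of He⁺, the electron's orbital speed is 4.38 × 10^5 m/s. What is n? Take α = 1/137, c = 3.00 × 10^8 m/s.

10

v_n = Zαc/n ⇒ n = Zαc/v = 2 × 0.00730 × 3.00 × 10^8 / 4.38 × 10^5 ≈ 10.00
n = 10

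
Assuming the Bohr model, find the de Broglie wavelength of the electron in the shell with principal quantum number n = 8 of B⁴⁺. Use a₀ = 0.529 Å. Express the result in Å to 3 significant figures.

The Bohr quantisation condition is nλ = 2πr_n.
r_n = n²a₀/Z = 6.77 Å
λ = 2πr_n/n = 2π·6.77/8 = 5.32 Å

5.32 Å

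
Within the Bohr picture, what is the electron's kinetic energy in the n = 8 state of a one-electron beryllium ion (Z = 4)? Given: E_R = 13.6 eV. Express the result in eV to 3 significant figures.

For a Coulomb orbit the virial theorem gives K = −E_n.
E_n = −E_R·Z²/n², so K = E_R·Z²/n² = 13.6 × 4²/8² = 3.40 eV

3.40 eV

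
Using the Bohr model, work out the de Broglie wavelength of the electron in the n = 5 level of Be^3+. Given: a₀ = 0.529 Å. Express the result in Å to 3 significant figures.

The Bohr quantisation condition is nλ = 2πr_n.
r_n = n²a₀/Z = 3.31 Å
λ = 2πr_n/n = 2π·3.31/5 = 4.15 Å

4.15 Å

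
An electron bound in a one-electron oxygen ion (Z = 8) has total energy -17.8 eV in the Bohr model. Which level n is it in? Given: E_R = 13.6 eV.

E_n = −E_R Z²/n² ⇒ n² = E_R Z²/(−E_n) = 13.6 × 8² / 17.8 ≈ 48.90
n = 7

7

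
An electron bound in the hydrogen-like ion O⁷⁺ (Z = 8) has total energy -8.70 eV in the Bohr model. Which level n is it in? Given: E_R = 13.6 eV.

E_n = −E_R Z²/n² ⇒ n² = E_R Z²/(−E_n) = 13.6 × 8² / 8.70 ≈ 100.05
n = 10

10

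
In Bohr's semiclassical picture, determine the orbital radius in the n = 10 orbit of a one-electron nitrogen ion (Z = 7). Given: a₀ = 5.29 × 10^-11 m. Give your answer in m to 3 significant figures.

7.56 × 10^-10 m

r_n = n²a₀/Z = 10² × 5.29 × 10^-11 / 7
    = 100 × 5.29 × 10^-11 / 7 = 7.56 × 10^-10 m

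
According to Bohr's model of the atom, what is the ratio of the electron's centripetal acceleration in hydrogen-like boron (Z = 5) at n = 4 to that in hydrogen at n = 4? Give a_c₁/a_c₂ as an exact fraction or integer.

125

a_c ∝ Z^3 · n^-4
a_c₁/a_c₂ = (5/1)^3 · (4/4)^-4 = 125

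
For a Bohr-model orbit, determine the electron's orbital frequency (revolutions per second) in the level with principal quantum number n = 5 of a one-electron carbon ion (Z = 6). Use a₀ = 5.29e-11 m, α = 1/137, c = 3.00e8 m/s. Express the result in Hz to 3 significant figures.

1.90e15 Hz

r = n²a₀/Z = 2.20e-10 m, v = Zαc/n = 2.63e6 m/s
f = v/(2πr) = 1.90e15 Hz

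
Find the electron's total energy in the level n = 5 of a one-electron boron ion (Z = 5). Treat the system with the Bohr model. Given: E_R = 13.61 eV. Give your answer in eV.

-13.61 eV

E_n = −E_R·Z²/n² = −13.61 × 5²/5² = -13.61 eV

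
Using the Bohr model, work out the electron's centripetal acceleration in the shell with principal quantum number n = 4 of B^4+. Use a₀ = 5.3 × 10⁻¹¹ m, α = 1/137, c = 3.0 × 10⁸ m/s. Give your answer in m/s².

4.4 × 10²² m/s²

r = n²a₀/Z = 1.7 × 10⁻¹⁰ m, v = Zαc/n = 2.7 × 10⁶ m/s
a = v²/r = (2.7 × 10⁶)² / 1.7 × 10⁻¹⁰ = 4.4 × 10²² m/s²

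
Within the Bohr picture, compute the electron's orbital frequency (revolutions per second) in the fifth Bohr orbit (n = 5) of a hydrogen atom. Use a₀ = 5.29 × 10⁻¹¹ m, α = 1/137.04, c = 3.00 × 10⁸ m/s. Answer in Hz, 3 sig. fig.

5.27 × 10¹³ Hz

r = n²a₀/Z = 1.32 × 10⁻⁹ m, v = Zαc/n = 4.38 × 10⁵ m/s
f = v/(2πr) = 5.27 × 10¹³ Hz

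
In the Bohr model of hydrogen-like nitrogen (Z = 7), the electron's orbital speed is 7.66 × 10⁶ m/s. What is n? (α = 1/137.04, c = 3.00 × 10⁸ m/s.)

2

v_n = Zαc/n ⇒ n = Zαc/v = 7 × 0.00730 × 3.00 × 10⁸ / 7.66 × 10⁶ ≈ 2.00
n = 2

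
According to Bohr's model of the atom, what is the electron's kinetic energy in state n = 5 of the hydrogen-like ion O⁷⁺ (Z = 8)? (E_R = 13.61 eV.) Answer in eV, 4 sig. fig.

For a Coulomb orbit the virial theorem gives K = −E_n.
E_n = −E_R·Z²/n², so K = E_R·Z²/n² = 13.61 × 8²/5² = 34.84 eV

34.84 eV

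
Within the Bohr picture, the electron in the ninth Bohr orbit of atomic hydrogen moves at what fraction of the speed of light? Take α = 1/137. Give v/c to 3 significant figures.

v_n = Zαc/n, so v/c = Zα/n = 1 × 0.00730 / 9 = 0.000811

0.000811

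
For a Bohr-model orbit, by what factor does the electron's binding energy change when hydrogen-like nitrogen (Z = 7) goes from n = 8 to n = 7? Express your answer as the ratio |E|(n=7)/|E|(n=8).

64/49

|E| ∝ Z^2 · n^-2; with Z fixed, |E| ∝ n^-2.
|E|(n=7)/|E|(n=8) = (7/8)^-2 = 64/49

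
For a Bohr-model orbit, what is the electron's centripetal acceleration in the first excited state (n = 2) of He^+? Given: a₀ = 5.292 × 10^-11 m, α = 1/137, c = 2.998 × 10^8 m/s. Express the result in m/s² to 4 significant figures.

4.525 × 10^22 m/s²

r = n²a₀/Z = 1.058 × 10^-10 m, v = Zαc/n = 2.188 × 10^6 m/s
a = v²/r = (2.188 × 10^6)² / 1.058 × 10^-10 = 4.525 × 10^22 m/s²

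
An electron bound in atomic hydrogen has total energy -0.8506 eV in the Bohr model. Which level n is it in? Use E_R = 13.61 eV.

4

E_n = −E_R Z²/n² ⇒ n² = E_R Z²/(−E_n) = 13.61 × 1² / 0.8506 ≈ 16.00
n = 4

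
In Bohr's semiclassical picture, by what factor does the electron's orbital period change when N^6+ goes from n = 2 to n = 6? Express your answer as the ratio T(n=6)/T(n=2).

T ∝ Z^-2 · n^3; with Z fixed, T ∝ n^3.
T(n=6)/T(n=2) = (6/2)^3 = 27

27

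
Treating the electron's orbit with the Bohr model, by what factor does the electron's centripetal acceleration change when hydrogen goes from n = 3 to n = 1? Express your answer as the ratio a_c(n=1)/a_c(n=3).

81

a_c ∝ Z^3 · n^-4; with Z fixed, a_c ∝ n^-4.
a_c(n=1)/a_c(n=3) = (1/3)^-4 = 81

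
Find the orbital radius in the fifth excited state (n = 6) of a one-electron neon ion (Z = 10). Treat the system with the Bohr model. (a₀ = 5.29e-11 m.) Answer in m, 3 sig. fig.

1.90e-10 m

r_n = n²a₀/Z = 6² × 5.29e-11 / 10
    = 36 × 5.29e-11 / 10 = 1.90e-10 m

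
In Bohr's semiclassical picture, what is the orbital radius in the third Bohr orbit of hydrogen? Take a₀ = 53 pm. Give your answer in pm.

r_n = n²a₀/Z = 3² × 53 / 1
    = 9 × 53 / 1 = 480 pm

480 pm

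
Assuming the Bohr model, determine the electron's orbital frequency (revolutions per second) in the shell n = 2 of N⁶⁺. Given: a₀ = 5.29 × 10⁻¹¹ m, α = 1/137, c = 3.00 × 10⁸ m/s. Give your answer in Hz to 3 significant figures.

4.04 × 10¹⁶ Hz

r = n²a₀/Z = 3.02 × 10⁻¹¹ m, v = Zαc/n = 7.66 × 10⁶ m/s
f = v/(2πr) = 4.04 × 10¹⁶ Hz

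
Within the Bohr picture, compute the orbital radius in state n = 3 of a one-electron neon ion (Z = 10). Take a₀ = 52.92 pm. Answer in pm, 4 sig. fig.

47.63 pm

r_n = n²a₀/Z = 3² × 52.92 / 10
    = 9 × 52.92 / 10 = 47.63 pm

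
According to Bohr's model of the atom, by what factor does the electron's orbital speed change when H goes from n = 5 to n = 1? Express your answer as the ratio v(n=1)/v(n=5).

v ∝ Z^1 · n^-1; with Z fixed, v ∝ n^-1.
v(n=1)/v(n=5) = (1/5)^-1 = 5

5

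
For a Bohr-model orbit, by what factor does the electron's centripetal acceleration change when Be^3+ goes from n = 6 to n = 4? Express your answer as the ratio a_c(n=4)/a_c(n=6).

81/16

a_c ∝ Z^3 · n^-4; with Z fixed, a_c ∝ n^-4.
a_c(n=4)/a_c(n=6) = (4/6)^-4 = 81/16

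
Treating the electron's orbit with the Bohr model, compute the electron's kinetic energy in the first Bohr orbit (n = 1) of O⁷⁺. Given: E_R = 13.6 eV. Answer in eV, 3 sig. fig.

870 eV

For a Coulomb orbit the virial theorem gives K = −E_n.
E_n = −E_R·Z²/n², so K = E_R·Z²/n² = 13.6 × 8²/1² = 870 eV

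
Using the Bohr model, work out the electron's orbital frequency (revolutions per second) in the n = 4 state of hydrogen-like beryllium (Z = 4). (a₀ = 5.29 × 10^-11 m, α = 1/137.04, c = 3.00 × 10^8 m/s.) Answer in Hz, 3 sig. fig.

r = n²a₀/Z = 2.12 × 10^-10 m, v = Zαc/n = 2.19 × 10^6 m/s
f = v/(2πr) = 1.65 × 10^15 Hz

1.65 × 10^15 Hz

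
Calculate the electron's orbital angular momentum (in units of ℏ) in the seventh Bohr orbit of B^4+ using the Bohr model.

7

L_n = nℏ, so L/ℏ = n = 7.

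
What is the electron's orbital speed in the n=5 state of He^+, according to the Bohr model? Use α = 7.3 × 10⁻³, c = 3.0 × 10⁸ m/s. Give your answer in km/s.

880 km/s

v_n = Zαc/n = 2 × 0.0073 × 3.0 × 10⁸ / 5
    = 880 km/s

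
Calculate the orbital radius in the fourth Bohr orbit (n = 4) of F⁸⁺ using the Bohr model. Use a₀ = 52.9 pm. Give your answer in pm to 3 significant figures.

r_n = n²a₀/Z = 4² × 52.9 / 9
    = 16 × 52.9 / 9 = 94.0 pm

94.0 pm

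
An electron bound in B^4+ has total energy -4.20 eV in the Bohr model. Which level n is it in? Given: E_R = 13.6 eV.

9

E_n = −E_R Z²/n² ⇒ n² = E_R Z²/(−E_n) = 13.6 × 5² / 4.20 ≈ 80.95
n = 9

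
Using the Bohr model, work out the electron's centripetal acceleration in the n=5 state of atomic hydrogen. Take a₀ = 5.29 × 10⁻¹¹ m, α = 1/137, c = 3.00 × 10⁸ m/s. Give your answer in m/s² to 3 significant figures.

1.45 × 10²⁰ m/s²

r = n²a₀/Z = 1.32 × 10⁻⁹ m, v = Zαc/n = 4.38 × 10⁵ m/s
a = v²/r = (4.38 × 10⁵)² / 1.32 × 10⁻⁹ = 1.45 × 10²⁰ m/s²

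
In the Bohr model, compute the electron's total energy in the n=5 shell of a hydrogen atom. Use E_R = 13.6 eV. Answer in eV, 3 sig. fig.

-0.544 eV

E_n = −E_R·Z²/n² = −13.6 × 1²/5² = -0.544 eV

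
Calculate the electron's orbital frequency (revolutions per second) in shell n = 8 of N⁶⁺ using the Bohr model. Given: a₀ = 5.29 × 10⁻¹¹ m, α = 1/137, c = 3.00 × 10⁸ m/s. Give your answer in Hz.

6.31 × 10¹⁴ Hz

r = n²a₀/Z = 4.84 × 10⁻¹⁰ m, v = Zαc/n = 1.92 × 10⁶ m/s
f = v/(2πr) = 6.31 × 10¹⁴ Hz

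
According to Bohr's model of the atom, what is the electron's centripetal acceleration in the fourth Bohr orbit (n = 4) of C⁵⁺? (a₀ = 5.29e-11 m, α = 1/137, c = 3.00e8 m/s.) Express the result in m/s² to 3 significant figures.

7.65e22 m/s²

r = n²a₀/Z = 1.41e-10 m, v = Zαc/n = 3.28e6 m/s
a = v²/r = (3.28e6)² / 1.41e-10 = 7.65e22 m/s²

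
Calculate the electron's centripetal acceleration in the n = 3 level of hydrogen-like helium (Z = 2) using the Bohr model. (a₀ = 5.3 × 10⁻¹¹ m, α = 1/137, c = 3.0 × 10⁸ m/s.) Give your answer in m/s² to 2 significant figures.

8.9 × 10²¹ m/s²

r = n²a₀/Z = 2.4 × 10⁻¹⁰ m, v = Zαc/n = 1.5 × 10⁶ m/s
a = v²/r = (1.5 × 10⁶)² / 2.4 × 10⁻¹⁰ = 8.9 × 10²¹ m/s²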